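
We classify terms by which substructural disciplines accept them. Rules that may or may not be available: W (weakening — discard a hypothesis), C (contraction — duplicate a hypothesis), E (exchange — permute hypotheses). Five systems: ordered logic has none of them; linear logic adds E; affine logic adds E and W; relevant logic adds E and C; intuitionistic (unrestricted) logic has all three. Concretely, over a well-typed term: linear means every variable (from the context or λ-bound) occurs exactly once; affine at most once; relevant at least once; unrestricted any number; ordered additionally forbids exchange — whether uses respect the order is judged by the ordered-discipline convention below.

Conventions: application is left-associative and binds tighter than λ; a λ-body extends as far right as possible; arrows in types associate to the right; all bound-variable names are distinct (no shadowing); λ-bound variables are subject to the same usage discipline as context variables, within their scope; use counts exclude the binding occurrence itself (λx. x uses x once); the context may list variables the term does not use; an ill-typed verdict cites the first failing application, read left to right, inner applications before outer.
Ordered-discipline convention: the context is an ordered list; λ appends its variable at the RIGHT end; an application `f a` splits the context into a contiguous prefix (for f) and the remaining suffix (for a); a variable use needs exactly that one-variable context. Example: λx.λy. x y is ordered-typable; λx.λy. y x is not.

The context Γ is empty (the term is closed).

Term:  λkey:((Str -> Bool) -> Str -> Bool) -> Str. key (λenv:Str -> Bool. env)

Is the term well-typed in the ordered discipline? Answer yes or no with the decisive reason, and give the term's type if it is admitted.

yes — single-use (key, env), ordered derivation ok; term : (((Str -> Bool) -> Str -> Bool) -> Str) -> Str
variable uses: key (λ-bound)=1; env (λ-bound)=1
order of uses: key, env
typing: well-typed at (((Str -> Bool) -> Str -> Bool) -> Str) -> Str
all disciplines: ordered ✓, linear ✓, affine ✓, relevant ✓, unrestricted ✓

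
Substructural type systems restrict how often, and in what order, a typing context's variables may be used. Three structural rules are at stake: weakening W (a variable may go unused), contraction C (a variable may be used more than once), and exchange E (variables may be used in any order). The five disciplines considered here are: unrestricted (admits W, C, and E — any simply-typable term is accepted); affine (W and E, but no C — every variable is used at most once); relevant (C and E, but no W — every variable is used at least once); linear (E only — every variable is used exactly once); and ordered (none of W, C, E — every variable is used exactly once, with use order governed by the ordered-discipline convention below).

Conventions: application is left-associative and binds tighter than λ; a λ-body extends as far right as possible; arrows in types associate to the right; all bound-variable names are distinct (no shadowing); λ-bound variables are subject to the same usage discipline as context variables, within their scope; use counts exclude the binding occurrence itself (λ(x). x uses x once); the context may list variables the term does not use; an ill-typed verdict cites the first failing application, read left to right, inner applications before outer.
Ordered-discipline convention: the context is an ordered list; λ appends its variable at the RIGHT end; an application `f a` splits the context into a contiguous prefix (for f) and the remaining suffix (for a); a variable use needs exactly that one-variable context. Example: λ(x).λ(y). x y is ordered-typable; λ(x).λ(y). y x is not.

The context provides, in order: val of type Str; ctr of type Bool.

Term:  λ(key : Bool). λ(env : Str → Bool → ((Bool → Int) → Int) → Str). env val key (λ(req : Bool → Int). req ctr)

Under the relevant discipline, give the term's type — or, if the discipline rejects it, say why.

term : Bool → (Str → Bool → ((Bool → Int) → Int) → Str) → Str
variable uses: val ×1; ctr ×1; key (λ-bound) ×1; env (λ-bound) ×1; req (λ-bound) ×1
left-to-right use order: env, val, key, req, ctr
typing: ✓ — Bool → (Str → Bool → ((Bool → Int) → Int) → Str) → Str
all disciplines: ordered ✗, linear ✓, affine ✓, relevant ✓, unrestricted ✓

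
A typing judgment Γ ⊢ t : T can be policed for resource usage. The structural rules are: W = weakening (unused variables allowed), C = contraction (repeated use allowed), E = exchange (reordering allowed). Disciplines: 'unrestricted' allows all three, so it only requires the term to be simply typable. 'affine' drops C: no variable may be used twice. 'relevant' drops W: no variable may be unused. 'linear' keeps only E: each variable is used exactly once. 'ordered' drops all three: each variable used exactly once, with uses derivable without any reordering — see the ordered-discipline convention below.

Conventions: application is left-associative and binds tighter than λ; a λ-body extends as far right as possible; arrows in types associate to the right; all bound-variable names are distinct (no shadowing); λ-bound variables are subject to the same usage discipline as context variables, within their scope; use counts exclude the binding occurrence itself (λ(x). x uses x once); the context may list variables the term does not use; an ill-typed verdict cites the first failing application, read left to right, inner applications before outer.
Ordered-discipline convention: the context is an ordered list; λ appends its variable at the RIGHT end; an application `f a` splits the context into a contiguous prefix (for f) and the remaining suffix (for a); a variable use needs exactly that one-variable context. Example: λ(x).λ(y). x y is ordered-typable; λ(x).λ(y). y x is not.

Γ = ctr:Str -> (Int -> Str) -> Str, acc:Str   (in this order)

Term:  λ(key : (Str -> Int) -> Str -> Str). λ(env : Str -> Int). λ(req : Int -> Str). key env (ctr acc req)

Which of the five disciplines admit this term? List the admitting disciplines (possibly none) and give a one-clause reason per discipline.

accepted by: linear, affine, relevant, unrestricted
variable uses: ctr: 1, acc: 1, key (bound): 1, env (bound): 1, req (bound): 1
uses in reading order: key, env, ctr, acc, req
typing: well-typed at ((Str -> Int) -> Str -> Str) -> (Str -> Int) -> (Int -> Str) -> Str
ordered: ✗, needs exchange: uses follow key, env, ctr, acc, req
linear: ✓, exactly-once usage across ctr, acc, key, env, req
affine: ✓, no duplicate uses among ctr, acc, key, env, req
relevant: ✓, at least one use each (ctr, acc, key, env, req)
unrestricted: ✓, simply typable at ((Str -> Int) -> Str -> Str) -> (Str -> Int) -> (Int -> Str) -> Str; W, C, E all held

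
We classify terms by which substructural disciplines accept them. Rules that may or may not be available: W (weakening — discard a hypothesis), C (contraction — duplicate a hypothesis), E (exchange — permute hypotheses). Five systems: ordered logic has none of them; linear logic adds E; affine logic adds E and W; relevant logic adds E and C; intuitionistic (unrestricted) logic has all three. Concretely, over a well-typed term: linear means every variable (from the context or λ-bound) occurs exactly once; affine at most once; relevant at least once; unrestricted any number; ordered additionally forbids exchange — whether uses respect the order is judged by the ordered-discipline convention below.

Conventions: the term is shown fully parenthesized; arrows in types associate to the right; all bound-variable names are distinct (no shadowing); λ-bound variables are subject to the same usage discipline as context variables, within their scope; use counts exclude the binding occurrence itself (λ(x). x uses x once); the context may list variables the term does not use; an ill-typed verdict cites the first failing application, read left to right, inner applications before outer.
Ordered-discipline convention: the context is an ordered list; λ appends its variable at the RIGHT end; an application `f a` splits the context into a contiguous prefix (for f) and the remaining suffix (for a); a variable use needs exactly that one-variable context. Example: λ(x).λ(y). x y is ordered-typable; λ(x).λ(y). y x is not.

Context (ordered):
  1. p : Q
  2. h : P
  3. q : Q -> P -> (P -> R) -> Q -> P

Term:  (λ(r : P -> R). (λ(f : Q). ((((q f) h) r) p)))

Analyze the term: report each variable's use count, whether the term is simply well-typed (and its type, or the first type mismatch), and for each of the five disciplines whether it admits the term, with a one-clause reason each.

usage: p=1; h=1; q=1; r (bound)=1; f (bound)=1
use order (left to right): q, f, h, r, p
typing: well-typed — term : (P -> R) -> Q -> P
ordered: ✗ — use order q, f, h, r, p needs exchange
linear: ✓ — each of p, h, q, r, f used exactly once
affine: ✓ — none of p, h, q, r, f used more than once
relevant: ✓ — none of p, h, q, r, f goes unused
unrestricted: ✓ — simply typable at (P -> R) -> Q -> P; W, C, E all held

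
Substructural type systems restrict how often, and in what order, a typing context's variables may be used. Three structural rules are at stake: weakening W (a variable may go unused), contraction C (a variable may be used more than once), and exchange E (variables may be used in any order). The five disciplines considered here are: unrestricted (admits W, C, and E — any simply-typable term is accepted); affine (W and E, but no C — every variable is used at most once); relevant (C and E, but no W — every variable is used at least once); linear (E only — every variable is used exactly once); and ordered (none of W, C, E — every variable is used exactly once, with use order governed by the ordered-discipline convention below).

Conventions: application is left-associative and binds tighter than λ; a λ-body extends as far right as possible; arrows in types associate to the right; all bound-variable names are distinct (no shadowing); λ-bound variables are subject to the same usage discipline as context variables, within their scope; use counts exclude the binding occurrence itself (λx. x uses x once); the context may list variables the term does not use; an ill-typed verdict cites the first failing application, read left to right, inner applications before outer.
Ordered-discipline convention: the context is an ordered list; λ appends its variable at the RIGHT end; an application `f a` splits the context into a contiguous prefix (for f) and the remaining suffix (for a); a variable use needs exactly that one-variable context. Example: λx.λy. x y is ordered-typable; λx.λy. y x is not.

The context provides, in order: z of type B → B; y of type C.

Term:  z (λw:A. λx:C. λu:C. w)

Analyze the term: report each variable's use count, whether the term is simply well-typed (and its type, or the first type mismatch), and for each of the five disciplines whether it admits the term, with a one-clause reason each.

use counts: z=1; y=0; w (λ-bound)=1; x (λ-bound)=0; u (λ-bound)=0
left-to-right use order: z, w
typing: ill-typed: a function awaiting B gets A → C → C → A
ordered: ✗, the type mismatch rejects it
linear: ✗, not simply typable
affine: ✗, fails simple typing
relevant: ✗, a type mismatch blocks all five
unrestricted: ✗, the type mismatch rejects it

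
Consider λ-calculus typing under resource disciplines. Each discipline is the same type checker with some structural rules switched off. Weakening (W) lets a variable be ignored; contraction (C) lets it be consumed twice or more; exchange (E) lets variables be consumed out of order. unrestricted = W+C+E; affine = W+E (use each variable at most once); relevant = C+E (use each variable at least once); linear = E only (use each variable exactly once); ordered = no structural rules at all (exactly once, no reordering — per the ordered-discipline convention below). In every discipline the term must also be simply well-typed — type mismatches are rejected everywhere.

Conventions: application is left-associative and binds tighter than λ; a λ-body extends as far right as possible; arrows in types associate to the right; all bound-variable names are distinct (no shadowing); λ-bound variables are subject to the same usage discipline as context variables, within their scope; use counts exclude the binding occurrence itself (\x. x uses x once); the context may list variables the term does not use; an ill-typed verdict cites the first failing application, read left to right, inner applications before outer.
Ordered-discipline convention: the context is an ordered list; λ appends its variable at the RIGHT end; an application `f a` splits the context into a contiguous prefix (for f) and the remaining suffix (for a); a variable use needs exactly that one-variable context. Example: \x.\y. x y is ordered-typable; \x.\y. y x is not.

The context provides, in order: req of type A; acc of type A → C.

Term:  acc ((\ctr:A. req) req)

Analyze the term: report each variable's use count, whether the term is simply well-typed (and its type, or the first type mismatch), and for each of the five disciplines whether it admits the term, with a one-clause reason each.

counts: req ×2; acc ×1; ctr (λ-bound) ×0
order of uses: acc, req, req
typing: well-typed at C
ordered ✗ (req ×2 used more than once (contraction); ctr never used (weakening))
linear ✗ (req ×2 used more than once (contraction); ctr never used (weakening))
affine ✗ (req ×2 used more than once (contraction))
relevant ✗ (ctr never used (weakening))
unrestricted ✓ (typability at C is all that's needed)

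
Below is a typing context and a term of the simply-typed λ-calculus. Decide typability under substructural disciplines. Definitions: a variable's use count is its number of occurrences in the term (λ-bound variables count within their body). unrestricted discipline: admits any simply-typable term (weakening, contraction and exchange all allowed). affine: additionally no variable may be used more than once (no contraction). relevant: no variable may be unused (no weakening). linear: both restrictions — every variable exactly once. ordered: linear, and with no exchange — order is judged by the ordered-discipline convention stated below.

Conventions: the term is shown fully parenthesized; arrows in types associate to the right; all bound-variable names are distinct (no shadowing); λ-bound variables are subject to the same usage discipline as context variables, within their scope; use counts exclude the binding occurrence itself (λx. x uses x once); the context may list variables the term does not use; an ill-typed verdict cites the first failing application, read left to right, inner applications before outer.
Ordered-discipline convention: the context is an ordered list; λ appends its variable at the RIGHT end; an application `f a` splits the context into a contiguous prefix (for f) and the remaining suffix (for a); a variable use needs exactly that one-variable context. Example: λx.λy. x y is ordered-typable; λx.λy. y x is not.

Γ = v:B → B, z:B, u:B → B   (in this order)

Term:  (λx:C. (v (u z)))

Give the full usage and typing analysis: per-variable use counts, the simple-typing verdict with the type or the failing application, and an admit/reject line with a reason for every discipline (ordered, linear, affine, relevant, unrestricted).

usage: v ×1; z ×1; u ×1; x [bound] ×0
uses in reading order: v, u, z
typing: the term checks, with type C → B
ordered ✗ (x left unused)
linear ✗ (x left unused)
affine ✓ (at most one use each (v, z, u, x))
relevant ✗ (x left unused)
unrestricted ✓ (simply typable at C → B; W, C, E all held)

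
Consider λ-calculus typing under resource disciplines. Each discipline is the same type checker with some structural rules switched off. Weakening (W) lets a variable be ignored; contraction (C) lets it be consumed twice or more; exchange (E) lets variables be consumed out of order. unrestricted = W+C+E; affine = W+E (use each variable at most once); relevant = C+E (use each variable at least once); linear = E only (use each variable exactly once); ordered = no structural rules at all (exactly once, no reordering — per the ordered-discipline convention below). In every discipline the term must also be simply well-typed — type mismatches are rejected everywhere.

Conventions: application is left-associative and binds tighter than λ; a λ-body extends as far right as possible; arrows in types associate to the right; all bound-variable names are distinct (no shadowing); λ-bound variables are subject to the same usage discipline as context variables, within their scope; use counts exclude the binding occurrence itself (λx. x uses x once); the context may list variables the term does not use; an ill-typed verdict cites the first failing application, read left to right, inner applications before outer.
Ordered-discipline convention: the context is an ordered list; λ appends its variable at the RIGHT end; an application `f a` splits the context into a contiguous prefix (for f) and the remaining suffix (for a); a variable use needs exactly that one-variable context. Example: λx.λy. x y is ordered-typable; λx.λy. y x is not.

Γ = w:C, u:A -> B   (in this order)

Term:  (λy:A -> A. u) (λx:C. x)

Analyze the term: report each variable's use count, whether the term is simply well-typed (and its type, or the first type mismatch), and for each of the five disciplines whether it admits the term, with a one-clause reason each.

variable uses: w: 0×; u: 1×; y (λ-bound): 0×; x (λ-bound): 1×
uses in reading order: u, x
typing: ill-typed: argument of type C -> C where A -> A is required
ordered: ✗ — not simply typable
linear: ✗ — fails simple typing
affine: ✗ — a type mismatch blocks all five
relevant: ✗ — the type mismatch rejects it
unrestricted: ✗ — not simply typable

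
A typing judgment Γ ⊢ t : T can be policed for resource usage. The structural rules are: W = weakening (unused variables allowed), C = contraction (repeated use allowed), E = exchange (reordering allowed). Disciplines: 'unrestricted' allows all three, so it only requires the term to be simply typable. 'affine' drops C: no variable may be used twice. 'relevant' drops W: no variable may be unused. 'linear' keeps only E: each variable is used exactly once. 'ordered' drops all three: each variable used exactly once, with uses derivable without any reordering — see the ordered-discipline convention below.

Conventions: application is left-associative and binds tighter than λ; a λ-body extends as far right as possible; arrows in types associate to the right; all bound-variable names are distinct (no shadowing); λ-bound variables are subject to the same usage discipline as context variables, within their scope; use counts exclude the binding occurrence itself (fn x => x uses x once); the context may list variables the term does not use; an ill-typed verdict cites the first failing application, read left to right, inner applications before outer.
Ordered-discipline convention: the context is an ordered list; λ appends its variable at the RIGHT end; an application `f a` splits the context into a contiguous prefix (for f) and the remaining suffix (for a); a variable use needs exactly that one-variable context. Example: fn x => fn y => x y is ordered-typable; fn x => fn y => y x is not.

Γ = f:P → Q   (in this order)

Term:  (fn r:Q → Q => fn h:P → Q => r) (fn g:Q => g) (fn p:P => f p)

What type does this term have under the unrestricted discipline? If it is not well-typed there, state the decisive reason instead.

term : Q → Q
counts: f=1, r (λ-bound)=1, h (λ-bound)=0, g (λ-bound)=1, p (λ-bound)=1
uses in reading order: r, g, f, p
typing: well-typed at Q → Q
per-discipline verdicts: ordered ✗ | linear ✗ | affine ✓ | relevant ✗ | unrestricted ✓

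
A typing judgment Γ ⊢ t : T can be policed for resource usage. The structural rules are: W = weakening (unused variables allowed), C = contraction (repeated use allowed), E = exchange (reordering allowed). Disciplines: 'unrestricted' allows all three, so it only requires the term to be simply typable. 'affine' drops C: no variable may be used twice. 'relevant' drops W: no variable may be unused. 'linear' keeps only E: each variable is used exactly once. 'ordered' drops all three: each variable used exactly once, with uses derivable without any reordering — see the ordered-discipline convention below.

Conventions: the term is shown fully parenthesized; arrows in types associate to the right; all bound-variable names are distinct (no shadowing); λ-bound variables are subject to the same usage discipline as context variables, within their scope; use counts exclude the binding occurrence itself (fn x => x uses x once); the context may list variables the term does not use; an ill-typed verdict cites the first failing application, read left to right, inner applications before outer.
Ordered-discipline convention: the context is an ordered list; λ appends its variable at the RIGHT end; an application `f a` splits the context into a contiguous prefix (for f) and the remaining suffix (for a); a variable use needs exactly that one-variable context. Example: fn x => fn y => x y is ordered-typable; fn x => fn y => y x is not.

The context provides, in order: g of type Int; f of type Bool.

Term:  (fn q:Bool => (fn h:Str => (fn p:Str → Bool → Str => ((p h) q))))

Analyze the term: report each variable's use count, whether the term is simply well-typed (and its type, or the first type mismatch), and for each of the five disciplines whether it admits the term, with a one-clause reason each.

counts: g=0, f=0, q (λ-bound)=1, h (λ-bound)=1, p (λ-bound)=1
order of uses: p, h, q
typing: ✓ — Bool → Str → (Str → Bool → Str) → Str
ordered: ✗, g, f never used (weakening)
linear: ✗, g, f never used (weakening)
affine: ✓, at most one use each (g, f, q, h, p)
relevant: ✗, g, f never used (weakening)
unrestricted: ✓, well-typed at Bool → Str → (Str → Bool → Str) → Str; no restrictions here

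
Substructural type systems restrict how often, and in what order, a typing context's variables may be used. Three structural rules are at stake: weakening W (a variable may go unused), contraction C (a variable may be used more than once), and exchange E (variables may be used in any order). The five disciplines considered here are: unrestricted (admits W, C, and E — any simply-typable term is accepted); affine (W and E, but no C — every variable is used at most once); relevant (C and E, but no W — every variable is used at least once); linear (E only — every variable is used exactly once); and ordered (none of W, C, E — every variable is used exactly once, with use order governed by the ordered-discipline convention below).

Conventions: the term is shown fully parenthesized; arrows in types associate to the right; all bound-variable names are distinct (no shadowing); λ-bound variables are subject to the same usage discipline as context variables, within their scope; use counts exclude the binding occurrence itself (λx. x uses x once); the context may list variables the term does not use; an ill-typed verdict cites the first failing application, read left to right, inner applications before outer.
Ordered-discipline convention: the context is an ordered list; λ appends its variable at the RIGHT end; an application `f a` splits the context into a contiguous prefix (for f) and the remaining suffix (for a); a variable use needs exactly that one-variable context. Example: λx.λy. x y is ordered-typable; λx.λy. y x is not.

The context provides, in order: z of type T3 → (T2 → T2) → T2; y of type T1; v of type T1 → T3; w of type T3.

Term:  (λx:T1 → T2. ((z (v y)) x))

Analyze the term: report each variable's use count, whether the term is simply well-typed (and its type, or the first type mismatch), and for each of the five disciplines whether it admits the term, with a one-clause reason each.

use counts: z: 1×, y: 1×, v: 1×, w: 0×, x [bound]: 1×
use order (left to right): z, v, y, x
typing: ill-typed: an argument T1 → T2 mismatches the expected T2 → T2
ordered: ✗, the type mismatch rejects it
linear: ✗, not simply typable
affine: ✗, fails simple typing
relevant: ✗, a type mismatch blocks all five
unrestricted: ✗, the type mismatch rejects it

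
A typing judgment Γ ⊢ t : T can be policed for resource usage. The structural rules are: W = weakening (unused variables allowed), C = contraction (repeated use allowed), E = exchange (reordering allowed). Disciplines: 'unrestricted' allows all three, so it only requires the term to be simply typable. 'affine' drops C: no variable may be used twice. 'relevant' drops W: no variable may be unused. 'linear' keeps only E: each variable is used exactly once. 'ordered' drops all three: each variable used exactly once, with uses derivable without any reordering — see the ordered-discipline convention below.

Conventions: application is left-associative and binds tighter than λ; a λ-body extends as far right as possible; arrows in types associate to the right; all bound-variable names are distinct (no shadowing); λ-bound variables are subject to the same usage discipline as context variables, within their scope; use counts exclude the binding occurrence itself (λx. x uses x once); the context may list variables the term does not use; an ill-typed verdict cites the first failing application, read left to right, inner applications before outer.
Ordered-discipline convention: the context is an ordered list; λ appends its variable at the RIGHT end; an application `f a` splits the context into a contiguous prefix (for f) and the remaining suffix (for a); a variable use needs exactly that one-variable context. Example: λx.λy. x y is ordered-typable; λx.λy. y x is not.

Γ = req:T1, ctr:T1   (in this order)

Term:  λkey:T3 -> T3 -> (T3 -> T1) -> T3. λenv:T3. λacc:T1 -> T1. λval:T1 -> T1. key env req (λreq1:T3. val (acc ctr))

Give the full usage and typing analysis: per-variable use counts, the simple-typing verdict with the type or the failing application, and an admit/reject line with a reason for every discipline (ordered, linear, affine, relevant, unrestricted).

use counts: req ×1; ctr ×1; key (bound) ×1; env (bound) ×1; acc (bound) ×1; val (bound) ×1; req1 (bound) ×0
uses in reading order: key, env, req, val, acc, ctr
typing: ill-typed: an argument T1 mismatches the expected T3
ordered: ✗, the type mismatch rejects it
linear: ✗, not simply typable
affine: ✗, fails simple typing
relevant: ✗, a type mismatch blocks all five
unrestricted: ✗, the type mismatch rejects it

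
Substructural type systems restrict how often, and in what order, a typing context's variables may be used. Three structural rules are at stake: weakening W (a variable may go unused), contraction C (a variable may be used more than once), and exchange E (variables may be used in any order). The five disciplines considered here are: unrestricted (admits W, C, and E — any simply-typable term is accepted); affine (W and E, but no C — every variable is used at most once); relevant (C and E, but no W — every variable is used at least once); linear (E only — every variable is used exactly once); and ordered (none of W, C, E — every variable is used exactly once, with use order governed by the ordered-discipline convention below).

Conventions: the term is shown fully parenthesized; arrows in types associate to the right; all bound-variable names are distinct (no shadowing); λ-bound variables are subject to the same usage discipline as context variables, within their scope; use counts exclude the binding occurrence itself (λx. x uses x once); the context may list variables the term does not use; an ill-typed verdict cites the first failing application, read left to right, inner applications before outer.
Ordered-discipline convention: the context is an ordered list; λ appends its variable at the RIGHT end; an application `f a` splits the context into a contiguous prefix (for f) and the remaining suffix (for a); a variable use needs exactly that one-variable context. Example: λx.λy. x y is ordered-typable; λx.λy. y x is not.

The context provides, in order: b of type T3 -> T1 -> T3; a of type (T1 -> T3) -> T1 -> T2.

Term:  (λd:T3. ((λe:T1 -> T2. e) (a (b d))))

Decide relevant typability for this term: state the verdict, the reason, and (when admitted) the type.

yes — b, a, d, e: all used, weakening unneeded; term : T3 -> T1 -> T2
counts: b=1, a=1, d [bound]=1, e [bound]=1
order of uses: e, a, b, d
typing: well-typed — term : T3 -> T1 -> T2
summary: ordered ✗ · linear ✓ · affine ✓ · relevant ✓ · unrestricted ✓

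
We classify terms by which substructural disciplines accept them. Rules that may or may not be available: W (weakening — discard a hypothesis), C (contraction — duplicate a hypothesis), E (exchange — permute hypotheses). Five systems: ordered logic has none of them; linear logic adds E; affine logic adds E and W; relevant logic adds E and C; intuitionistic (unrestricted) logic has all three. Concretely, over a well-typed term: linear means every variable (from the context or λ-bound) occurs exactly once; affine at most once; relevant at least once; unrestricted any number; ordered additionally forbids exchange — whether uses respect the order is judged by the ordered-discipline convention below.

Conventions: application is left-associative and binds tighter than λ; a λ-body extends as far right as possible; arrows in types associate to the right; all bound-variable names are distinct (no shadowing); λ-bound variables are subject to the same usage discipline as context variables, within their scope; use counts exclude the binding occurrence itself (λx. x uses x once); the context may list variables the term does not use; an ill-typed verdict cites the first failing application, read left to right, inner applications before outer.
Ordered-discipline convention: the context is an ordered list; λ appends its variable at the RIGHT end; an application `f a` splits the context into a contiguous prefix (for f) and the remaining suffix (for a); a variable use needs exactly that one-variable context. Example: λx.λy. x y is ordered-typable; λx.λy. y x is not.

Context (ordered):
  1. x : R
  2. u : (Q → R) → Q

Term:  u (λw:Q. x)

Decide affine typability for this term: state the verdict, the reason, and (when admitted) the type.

yes — x, u, w: no repeats, contraction unneeded; term : Q
usage: x ×1; u ×1; w (λ-bound) ×0
uses in reading order: u, x
typing: well-typed — term : Q
across the five disciplines: ordered ✗ · linear ✗ · affine ✓ · relevant ✗ · unrestricted ✓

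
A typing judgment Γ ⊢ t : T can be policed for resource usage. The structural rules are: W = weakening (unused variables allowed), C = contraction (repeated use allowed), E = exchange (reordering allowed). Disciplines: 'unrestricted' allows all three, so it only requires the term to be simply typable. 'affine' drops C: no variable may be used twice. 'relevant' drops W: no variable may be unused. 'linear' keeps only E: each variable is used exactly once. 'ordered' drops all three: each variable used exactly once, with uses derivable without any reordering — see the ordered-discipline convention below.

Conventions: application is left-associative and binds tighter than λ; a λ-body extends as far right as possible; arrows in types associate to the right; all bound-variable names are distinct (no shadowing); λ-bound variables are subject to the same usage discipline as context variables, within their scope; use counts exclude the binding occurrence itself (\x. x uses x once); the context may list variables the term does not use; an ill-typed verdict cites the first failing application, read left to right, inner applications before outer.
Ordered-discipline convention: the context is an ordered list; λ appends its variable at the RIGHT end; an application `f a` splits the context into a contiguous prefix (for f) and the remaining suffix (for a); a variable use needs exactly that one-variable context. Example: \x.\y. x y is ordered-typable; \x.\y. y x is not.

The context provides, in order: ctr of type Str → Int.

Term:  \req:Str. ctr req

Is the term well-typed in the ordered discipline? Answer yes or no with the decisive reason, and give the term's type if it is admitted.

yes — one use each (ctr, req); ordered split holds; term : Str → Int
use counts: ctr=1; req (λ-bound)=1
uses in reading order: ctr, req
typing: the term checks, with type Str → Int
across the five disciplines: ordered ✓ | linear ✓ | affine ✓ | relevant ✓ | unrestricted ✓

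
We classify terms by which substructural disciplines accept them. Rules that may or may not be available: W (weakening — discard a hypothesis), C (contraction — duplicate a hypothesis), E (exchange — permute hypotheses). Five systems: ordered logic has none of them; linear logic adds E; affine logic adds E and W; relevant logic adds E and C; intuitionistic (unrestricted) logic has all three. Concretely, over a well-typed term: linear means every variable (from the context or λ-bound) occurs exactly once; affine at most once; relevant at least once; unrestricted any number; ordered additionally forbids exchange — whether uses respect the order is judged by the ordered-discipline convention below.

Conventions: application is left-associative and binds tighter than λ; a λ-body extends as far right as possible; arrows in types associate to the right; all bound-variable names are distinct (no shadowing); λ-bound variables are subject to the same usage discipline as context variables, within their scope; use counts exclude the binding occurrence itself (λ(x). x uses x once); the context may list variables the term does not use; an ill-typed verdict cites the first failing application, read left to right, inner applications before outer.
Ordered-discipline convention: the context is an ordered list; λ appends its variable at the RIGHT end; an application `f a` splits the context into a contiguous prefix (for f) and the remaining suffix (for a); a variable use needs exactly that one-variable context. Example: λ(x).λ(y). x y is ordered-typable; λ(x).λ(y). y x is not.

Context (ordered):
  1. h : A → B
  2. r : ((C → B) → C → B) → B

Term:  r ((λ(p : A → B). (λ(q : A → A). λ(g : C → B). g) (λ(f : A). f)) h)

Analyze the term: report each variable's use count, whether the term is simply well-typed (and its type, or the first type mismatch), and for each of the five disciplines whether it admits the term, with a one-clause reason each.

usage: h ×1, r ×1, p (λ-bound) ×0, q (λ-bound) ×0, g (λ-bound) ×1, f (λ-bound) ×1
left-to-right use order: r, g, f, h
typing: the term checks, with type B
ordered: ✗ — p, q left unused
linear: ✗ — p, q left unused
affine: ✓ — at most one use each (h, r, p, q, g, f)
relevant: ✗ — p, q left unused
unrestricted: ✓ — typability at B is all that's needed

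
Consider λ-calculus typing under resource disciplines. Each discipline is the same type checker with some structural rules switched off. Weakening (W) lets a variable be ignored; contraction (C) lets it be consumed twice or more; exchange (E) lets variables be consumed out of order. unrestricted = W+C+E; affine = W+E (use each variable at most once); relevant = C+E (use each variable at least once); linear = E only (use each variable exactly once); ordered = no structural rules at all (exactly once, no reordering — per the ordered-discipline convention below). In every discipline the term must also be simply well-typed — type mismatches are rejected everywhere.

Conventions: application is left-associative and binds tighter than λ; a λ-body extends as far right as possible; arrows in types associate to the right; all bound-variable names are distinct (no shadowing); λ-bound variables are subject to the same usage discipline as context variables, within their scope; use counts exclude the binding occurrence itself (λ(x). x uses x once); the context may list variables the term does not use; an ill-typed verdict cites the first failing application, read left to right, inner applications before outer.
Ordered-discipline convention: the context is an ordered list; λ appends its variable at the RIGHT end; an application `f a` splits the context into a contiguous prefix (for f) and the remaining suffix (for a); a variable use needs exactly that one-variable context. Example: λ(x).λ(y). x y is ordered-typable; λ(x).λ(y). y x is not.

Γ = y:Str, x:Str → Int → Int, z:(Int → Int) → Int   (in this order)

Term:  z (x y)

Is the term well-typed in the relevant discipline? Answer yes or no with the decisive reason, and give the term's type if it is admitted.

yes — y, x, z: all used, weakening unneeded; term : Int
usage: y: 1×, x: 1×, z: 1×
order of uses: z, x, y
typing: the term checks, with type Int
across the five disciplines: ordered ✗ | linear ✓ | affine ✓ | relevant ✓ | unrestricted ✓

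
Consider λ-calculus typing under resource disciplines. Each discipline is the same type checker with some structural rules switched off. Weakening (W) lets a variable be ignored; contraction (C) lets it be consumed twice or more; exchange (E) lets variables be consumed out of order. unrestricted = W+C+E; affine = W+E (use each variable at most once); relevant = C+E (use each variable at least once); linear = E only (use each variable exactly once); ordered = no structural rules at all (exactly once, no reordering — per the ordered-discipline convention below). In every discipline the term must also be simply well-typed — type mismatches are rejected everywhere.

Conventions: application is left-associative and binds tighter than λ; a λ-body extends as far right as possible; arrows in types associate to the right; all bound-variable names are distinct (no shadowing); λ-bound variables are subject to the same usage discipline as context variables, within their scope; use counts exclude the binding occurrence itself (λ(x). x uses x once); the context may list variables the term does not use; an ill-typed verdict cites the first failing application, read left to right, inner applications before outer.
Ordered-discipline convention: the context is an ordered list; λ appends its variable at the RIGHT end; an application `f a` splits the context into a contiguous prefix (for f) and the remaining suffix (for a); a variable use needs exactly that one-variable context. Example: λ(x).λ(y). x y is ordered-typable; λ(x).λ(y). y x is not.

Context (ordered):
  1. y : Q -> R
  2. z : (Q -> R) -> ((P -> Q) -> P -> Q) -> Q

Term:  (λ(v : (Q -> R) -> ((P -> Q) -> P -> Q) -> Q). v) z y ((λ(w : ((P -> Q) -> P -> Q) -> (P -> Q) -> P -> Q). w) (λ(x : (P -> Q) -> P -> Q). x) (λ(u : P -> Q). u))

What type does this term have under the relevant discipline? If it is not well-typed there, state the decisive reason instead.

term : Q
use counts: y=1; z=1; v [bound]=1; w [bound]=1; x [bound]=1; u [bound]=1
use order (left to right): v, z, y, w, x, u
typing: well-typed — term : Q
across the five disciplines: ordered ✗ | linear ✓ | affine ✓ | relevant ✓ | unrestricted ✓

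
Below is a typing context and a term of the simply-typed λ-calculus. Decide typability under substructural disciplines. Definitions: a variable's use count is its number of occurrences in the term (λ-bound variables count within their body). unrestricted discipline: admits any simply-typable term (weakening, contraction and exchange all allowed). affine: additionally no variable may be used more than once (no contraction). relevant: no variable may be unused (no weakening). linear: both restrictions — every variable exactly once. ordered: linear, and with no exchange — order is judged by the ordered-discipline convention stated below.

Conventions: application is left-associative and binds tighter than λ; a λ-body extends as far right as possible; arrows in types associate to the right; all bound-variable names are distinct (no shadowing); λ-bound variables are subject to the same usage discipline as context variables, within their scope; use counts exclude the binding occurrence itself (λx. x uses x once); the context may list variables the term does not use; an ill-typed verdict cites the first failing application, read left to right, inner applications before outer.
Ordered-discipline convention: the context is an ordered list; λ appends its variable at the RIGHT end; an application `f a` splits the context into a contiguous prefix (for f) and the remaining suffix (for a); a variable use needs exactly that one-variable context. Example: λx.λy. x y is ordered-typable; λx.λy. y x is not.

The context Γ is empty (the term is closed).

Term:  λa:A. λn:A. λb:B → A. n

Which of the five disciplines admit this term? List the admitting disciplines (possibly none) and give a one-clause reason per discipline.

admitting disciplines: affine, unrestricted
usage: a (λ-bound): 0, n (λ-bound): 1, b (λ-bound): 0
left-to-right use order: n
typing: the term checks, with type A → A → (B → A) → A
ordered: ✗, needs weakening: a, b unused
linear: ✗, needs weakening: a, b unused
affine: ✓, at most one use each (a, n, b)
relevant: ✗, needs weakening: a, b unused
unrestricted: ✓, typability at A → A → (B → A) → A is all that's needed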